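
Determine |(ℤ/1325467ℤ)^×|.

1325467 = 11 * 13^2 * 23 * 31.
φ(1325467) = 1325467 · (1 − 1/11) · (1 − 1/13) · (1 − 1/23) · (1 − 1/31)
       = 1325467 · 79200/101959 = 1029600.

1029600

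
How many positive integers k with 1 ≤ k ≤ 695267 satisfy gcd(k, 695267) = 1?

598752

First factor: 695267 = 19 * 23 * 37 * 43.
φ(19) = 19 − 1 = 18.
φ(23) = 23 − 1 = 22.
φ(37) = 37 − 1 = 36.
φ(43) = 43 − 1 = 42.
Since φ is multiplicative, φ(695267) = 18 · 22 · 36 · 42 = 598752.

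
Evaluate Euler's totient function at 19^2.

φ(19^2) = 19^2 − 19^1 = 361 − 19 = 342.

342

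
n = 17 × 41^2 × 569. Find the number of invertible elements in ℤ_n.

φ(16260313) = 16260313 · (1 − 1/17) · (1 − 1/41) · (1 − 1/569)
       = 16260313 · 363520/396593 = 14904320.

14904320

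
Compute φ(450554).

196560

First factor: 450554 = 2 × 13^2 × 31 × 43.
φ(450554) = 450554 · (1 − 1/2) · (1 − 1/13) · (1 − 1/31) · (1 − 1/43)
       = 450554 · 15120/34658 = 196560.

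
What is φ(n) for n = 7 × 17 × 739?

70848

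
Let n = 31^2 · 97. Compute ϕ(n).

φ(31^2) = 31^1·(31−1) = 31·30 = 930.
φ(97) = 97 − 1 = 96.
φ(93217) = 930 × 96 = 89280.

89280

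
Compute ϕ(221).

192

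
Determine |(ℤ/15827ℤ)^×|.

12096

Factor 15827: 15827 = 7^2 × 17 × 19.
φ(15827) = 15827 · (1 − 1/7) · (1 − 1/17) · (1 − 1/19)
       = 15827 · 1728/2261 = 12096.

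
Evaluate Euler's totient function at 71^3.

352870

φ(71^3) = 71^2·(71−1) = 5041·70 = 352870.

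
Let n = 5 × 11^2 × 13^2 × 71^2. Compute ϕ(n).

φ(5) = 5 − 1 = 4.
φ(11^2) = 11^1·(11−1) = 11·10 = 110.
φ(13^2) = 13^2 − 13^1 = 169 − 13 = 156.
φ(71^2) = 71^2 − 71^1 = 5041 − 71 = 4970.
φ(515417045) = 4 × 110 × 156 × 4970 = 341140800.

341140800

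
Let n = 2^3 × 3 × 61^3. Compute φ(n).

1786080

φ(2^3) = 2^2·(2−1) = 4·1 = 4.
φ(3) = 3 − 1 = 2.
φ(61^3) = 61^3 − 61^2 = 226981 − 3721 = 223260.
Since φ is multiplicative, φ(5447544) = 4 · 2 · 223260 = 1786080.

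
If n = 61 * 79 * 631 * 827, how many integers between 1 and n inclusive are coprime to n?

2435378400

φ(2514732503) = 2514732503 · (1 − 1/61) · (1 − 1/79) · (1 − 1/631) · (1 − 1/827)
       = 2514732503 · 2435378400/2514732503 = 2435378400.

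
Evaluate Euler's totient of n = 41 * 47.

1840

φ(1927) = 1927 · (1 − 1/41) · (1 − 1/47)
       = 1927 · 1840/1927 = 1840.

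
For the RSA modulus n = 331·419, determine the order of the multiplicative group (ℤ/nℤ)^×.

137940

For distinct primes, φ(pq) = (p−1)(q−1) = 330 × 418 = 137940.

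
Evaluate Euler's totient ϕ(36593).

36593 = 23 × 37 × 43.
φ(23) = 23 − 1 = 22.
φ(37) = 37 − 1 = 36.
φ(43) = 43 − 1 = 42.
φ(36593) = 22 × 36 × 42 = 33264.

33264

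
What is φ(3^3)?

18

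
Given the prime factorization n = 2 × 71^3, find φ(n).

352870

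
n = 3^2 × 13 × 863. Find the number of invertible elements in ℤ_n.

62064

φ(100971) = 100971 · (1 − 1/3) · (1 − 1/13) · (1 − 1/863)
       = 100971 · 20688/33657 = 62064.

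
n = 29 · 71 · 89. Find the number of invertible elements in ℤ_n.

φ(183251) = 183251 · (1 − 1/29) · (1 − 1/71) · (1 − 1/89)
       = 183251 · 172480/183251 = 172480.

172480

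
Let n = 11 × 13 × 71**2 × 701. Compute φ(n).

φ(505324963) = 505324963 · (1 − 1/11) · (1 − 1/13) · (1 − 1/71) · (1 − 1/701)
       = 505324963 · 5880000/7117253 = 417480000.

417480000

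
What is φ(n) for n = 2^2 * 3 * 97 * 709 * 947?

φ(2^2) = 2^2 − 2^1 = 4 − 2 = 2.
φ(3) = 3 − 1 = 2.
φ(97) = 97 − 1 = 96.
φ(709) = 709 − 1 = 708.
φ(947) = 947 − 1 = 946.
φ(781536372) = 2 × 2 × 96 × 708 × 946 = 257190912.

257190912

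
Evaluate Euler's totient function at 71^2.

φ(71^2) = 71^2 − 71^1 = 5041 − 71 = 4970.

4970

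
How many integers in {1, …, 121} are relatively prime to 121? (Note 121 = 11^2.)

φ(121) = 121 · (1 − 1/11)
       = 121 · 10/11 = 110.

110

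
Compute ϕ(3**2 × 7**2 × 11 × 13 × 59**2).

φ(3^2) = 3^1·(3−1) = 3·2 = 6.
φ(7^2) = 7^1·(7−1) = 7·6 = 42.
φ(11) = 11 − 1 = 10.
φ(13) = 13 − 1 = 12.
φ(59^2) = 59^2 − 59^1 = 3481 − 59 = 3422.
Since φ is multiplicative, φ(219522303) = 6 · 42 · 10 · 12 · 3422 = 103481280.

103481280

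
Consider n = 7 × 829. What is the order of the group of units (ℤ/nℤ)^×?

4968

φ(5803) = 5803 · (1 − 1/7) · (1 − 1/829)
       = 5803 · 4968/5803 = 4968.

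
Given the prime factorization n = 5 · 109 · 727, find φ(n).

φ(396215) = 396215 · (1 − 1/5) · (1 − 1/109) · (1 − 1/727)
       = 396215 · 313632/396215 = 313632.

313632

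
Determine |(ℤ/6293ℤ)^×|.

5040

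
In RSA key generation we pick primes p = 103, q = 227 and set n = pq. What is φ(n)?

23052

φ(pq) = (p−1)(q−1) = 102 · 226 = 23052.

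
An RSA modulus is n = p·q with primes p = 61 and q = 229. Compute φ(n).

φ(61) = 61 − 1 = 60.
φ(229) = 229 − 1 = 228.
φ(13969) = 60 × 228 = 13680.

13680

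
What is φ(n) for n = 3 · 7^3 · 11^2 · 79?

5045040

φ(3) = 3 − 1 = 2.
φ(7^3) = 7^2·(7−1) = 49·6 = 294.
φ(11^2) = 11^2 − 11^1 = 121 − 11 = 110.
φ(79) = 79 − 1 = 78.
φ(9836211) = 2 × 294 × 110 × 78 = 5045040.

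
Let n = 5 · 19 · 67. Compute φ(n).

φ(6365) = 6365 · (1 − 1/5) · (1 − 1/19) · (1 − 1/67)
       = 6365 · 4752/6365 = 4752.

4752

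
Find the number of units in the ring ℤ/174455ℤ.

126720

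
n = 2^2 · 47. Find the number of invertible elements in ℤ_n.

92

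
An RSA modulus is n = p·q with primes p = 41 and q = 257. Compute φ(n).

For distinct primes, φ(pq) = (p−1)(q−1) = 40 × 256 = 10240.

10240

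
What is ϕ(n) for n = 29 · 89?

2464

φ(29) = 29 − 1 = 28.
φ(89) = 89 − 1 = 88.
Since φ is multiplicative, φ(2581) = 28 · 88 = 2464.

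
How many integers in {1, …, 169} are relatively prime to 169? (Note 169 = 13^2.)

φ(13^2) = 13^1·(13−1) = 13·12 = 156.

156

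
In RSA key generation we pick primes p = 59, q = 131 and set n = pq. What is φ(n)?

φ(pq) = (p−1)(q−1) = 58 · 130 = 7540.

7540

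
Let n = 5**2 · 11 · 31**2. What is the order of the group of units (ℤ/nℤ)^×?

186000

φ(264275) = 264275 · (1 − 1/5) · (1 − 1/11) · (1 − 1/31)
       = 264275 · 1200/1705 = 186000.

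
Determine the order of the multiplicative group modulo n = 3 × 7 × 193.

2304

φ(4053) = 4053 · (1 − 1/3) · (1 − 1/7) · (1 − 1/193)
       = 4053 · 2304/4053 = 2304.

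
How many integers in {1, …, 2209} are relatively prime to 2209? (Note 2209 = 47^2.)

φ(2209) = 2209 · (1 − 1/47)
       = 2209 · 46/47 = 2162.

2162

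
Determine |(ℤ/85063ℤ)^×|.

71280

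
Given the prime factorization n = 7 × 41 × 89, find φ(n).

φ(7) = 7 − 1 = 6.
φ(41) = 41 − 1 = 40.
φ(89) = 89 − 1 = 88.
φ(25543) = 6 × 40 × 88 = 21120.

21120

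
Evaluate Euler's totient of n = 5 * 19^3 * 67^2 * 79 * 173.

1541989747584

φ(2104038135085) = 2104038135085 · (1 − 1/5) · (1 − 1/19) · (1 − 1/67) · (1 − 1/79) · (1 − 1/173)
       = 2104038135085 · 63752832/86990455 = 1541989747584.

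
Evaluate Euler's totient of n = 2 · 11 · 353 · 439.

1541760

φ(3409274) = 3409274 · (1 − 1/2) · (1 − 1/11) · (1 − 1/353) · (1 − 1/439)
       = 3409274 · 1541760/3409274 = 1541760.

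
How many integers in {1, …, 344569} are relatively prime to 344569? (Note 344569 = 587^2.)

φ(587^2) = 587^2 − 587^1 = 344569 − 587 = 343982.

343982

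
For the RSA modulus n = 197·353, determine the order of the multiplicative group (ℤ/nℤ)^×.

68992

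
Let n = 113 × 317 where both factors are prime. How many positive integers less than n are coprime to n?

35392

φ(35821) = 35821 · (1 − 1/113) · (1 − 1/317)
       = 35821 · 35392/35821 = 35392.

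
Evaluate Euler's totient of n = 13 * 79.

φ(1027) = 1027 · (1 − 1/13) · (1 − 1/79)
       = 1027 · 936/1027 = 936.

936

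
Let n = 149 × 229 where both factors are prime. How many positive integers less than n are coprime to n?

33744

φ(n) = (p − 1)(q − 1) = (149−1)(229−1) = 148·228 = 33744.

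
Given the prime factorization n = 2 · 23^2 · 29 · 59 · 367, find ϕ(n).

300758304

φ(2) = 2 − 1 = 1.
φ(23^2) = 23^2 − 23^1 = 529 − 23 = 506.
φ(29) = 29 − 1 = 28.
φ(59) = 59 − 1 = 58.
φ(367) = 367 − 1 = 366.
Multiply: 1 · 506 · 28 · 58 · 366 = 300758304.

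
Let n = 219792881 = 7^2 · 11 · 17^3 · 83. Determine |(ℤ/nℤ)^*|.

159250560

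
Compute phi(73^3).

383688

φ(389017) = 389017 · (1 − 1/73)
       = 389017 · 72/73 = 383688.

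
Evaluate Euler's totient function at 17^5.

φ(1419857) = 1419857 · (1 − 1/17)
       = 1419857 · 16/17 = 1336336.

1336336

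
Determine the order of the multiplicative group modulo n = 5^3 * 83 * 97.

φ(1006375) = 1006375 · (1 − 1/5) · (1 − 1/83) · (1 − 1/97)
       = 1006375 · 31488/40255 = 787200.

787200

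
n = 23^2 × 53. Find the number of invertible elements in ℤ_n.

φ(23^2) = 23^2 − 23^1 = 529 − 23 = 506.
φ(53) = 53 − 1 = 52.
φ(28037) = 506 × 52 = 26312.

26312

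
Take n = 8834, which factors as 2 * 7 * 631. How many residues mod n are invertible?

φ(2) = 2 − 1 = 1.
φ(7) = 7 − 1 = 6.
φ(631) = 631 − 1 = 630.
φ(8834) = 1 × 6 × 630 = 3780.

3780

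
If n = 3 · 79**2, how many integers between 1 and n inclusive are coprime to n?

12324

φ(3) = 3 − 1 = 2.
φ(79^2) = 79^2 − 79^1 = 6241 − 79 = 6162.
Since φ is multiplicative, φ(18723) = 2 · 6162 = 12324.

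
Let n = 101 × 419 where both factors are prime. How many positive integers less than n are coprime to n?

41800

For distinct primes, φ(pq) = (p−1)(q−1) = 100 × 418 = 41800.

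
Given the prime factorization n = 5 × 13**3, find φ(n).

φ(5) = 5 − 1 = 4.
φ(13^3) = 13^2·(13−1) = 169·12 = 2028.
Multiply: 4 · 2028 = 8112.

8112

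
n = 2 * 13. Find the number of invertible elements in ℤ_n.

φ(2) = 2 − 1 = 1.
φ(13) = 13 − 1 = 12.
Since φ is multiplicative, φ(26) = 1 · 12 = 12.

12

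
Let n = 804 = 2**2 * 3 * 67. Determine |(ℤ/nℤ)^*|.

264

φ(2^2) = 2^1·(2−1) = 2·1 = 2.
φ(3) = 3 − 1 = 2.
φ(67) = 67 − 1 = 66.
Since φ is multiplicative, φ(804) = 2 · 2 · 66 = 264.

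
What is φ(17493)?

9408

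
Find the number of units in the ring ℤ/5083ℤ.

4224

5083 = 13 · 17 · 23.
φ(13) = 13 − 1 = 12.
φ(17) = 17 − 1 = 16.
φ(23) = 23 − 1 = 22.
Multiply: 12 · 16 · 22 = 4224.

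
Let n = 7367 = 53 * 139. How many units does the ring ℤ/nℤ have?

7176

φ(7367) = 7367 · (1 − 1/53) · (1 − 1/139)
       = 7367 · 7176/7367 = 7176.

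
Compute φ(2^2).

2

φ(4) = 4 · (1 − 1/2)
       = 4 · 1/2 = 2.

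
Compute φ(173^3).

5147788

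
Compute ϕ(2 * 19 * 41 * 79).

56160

φ(2) = 2 − 1 = 1.
φ(19) = 19 − 1 = 18.
φ(41) = 41 − 1 = 40.
φ(79) = 79 − 1 = 78.
φ(123082) = 1 × 18 × 40 × 78 = 56160.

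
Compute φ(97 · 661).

φ(64117) = 64117 · (1 − 1/97) · (1 − 1/661)
       = 64117 · 63360/64117 = 63360.

63360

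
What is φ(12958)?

12958 = 2 * 11 * 19 * 31.
φ(12958) = 12958 · (1 − 1/2) · (1 − 1/11) · (1 − 1/19) · (1 − 1/31)
       = 12958 · 5400/12958 = 5400.

5400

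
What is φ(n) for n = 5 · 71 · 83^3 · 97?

15184458240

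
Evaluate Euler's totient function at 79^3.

φ(493039) = 493039 · (1 − 1/79)
       = 493039 · 78/79 = 486798.

486798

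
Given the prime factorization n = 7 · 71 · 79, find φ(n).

32760

φ(7) = 7 − 1 = 6.
φ(71) = 71 − 1 = 70.
φ(79) = 79 − 1 = 78.
φ(39263) = 6 × 70 × 78 = 32760.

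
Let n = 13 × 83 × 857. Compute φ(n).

842304

φ(924703) = 924703 · (1 − 1/13) · (1 − 1/83) · (1 − 1/857)
       = 924703 · 842304/924703 = 842304.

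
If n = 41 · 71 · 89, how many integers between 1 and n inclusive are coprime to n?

φ(259079) = 259079 · (1 − 1/41) · (1 − 1/71) · (1 − 1/89)
       = 259079 · 246400/259079 = 246400.

246400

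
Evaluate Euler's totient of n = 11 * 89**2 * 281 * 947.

φ(23186169017) = 23186169017 · (1 − 1/11) · (1 − 1/89) · (1 − 1/281) · (1 − 1/947)
       = 23186169017 · 233094400/260518753 = 20745401600.

20745401600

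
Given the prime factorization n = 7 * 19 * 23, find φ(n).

φ(7) = 7 − 1 = 6.
φ(19) = 19 − 1 = 18.
φ(23) = 23 − 1 = 22.
Multiply: 6 · 18 · 22 = 2376.

2376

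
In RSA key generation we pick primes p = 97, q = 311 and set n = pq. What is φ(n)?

29760

φ(n) = (p − 1)(q − 1) = (97−1)(311−1) = 96·310 = 29760.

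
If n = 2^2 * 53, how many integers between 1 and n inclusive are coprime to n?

104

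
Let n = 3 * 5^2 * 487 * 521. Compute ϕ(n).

10108800

φ(19029525) = 19029525 · (1 − 1/3) · (1 − 1/5) · (1 − 1/487) · (1 − 1/521)
       = 19029525 · 2021760/3805905 = 10108800.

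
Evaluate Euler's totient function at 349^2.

121452

φ(121801) = 121801 · (1 − 1/349)
       = 121801 · 348/349 = 121452.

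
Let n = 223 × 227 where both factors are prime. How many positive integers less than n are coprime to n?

φ(223) = 223 − 1 = 222.
φ(227) = 227 − 1 = 226.
φ(50621) = 222 × 226 = 50172.

50172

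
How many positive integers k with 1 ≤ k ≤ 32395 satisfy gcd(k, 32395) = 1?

21600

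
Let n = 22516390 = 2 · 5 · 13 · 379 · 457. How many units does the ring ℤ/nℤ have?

8273664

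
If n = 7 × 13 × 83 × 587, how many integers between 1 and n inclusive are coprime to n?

3459744

φ(4433611) = 4433611 · (1 − 1/7) · (1 − 1/13) · (1 − 1/83) · (1 − 1/587)
       = 4433611 · 3459744/4433611 = 3459744.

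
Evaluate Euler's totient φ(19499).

17280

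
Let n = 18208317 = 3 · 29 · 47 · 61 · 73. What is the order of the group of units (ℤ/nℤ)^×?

11128320

φ(18208317) = 18208317 · (1 − 1/3) · (1 − 1/29) · (1 − 1/47) · (1 − 1/61) · (1 − 1/73)
       = 18208317 · 11128320/18208317 = 11128320.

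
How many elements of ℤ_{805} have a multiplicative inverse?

528

Prime factorization: 805 = 5 * 7 * 23.
φ(5) = 5 − 1 = 4.
φ(7) = 7 − 1 = 6.
φ(23) = 23 − 1 = 22.
φ(805) = 4 × 6 × 22 = 528.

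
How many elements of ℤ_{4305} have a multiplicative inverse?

1920

First factor: 4305 = 3 × 5 × 7 × 41.
φ(4305) = 4305 · (1 − 1/3) · (1 − 1/5) · (1 − 1/7) · (1 − 1/41)
       = 4305 · 1920/4305 = 1920.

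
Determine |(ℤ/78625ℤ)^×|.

First factor: 78625 = 5^3 * 17 * 37.
φ(5^3) = 5^2·(5−1) = 25·4 = 100.
φ(17) = 17 − 1 = 16.
φ(37) = 37 − 1 = 36.
Multiply: 100 · 16 · 36 = 57600.

57600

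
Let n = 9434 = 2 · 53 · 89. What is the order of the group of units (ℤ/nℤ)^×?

4576

φ(2) = 2 − 1 = 1.
φ(53) = 53 − 1 = 52.
φ(89) = 89 − 1 = 88.
φ(9434) = 1 × 52 × 88 = 4576.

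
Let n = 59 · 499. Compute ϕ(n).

φ(59) = 59 − 1 = 58.
φ(499) = 499 − 1 = 498.
Since φ is multiplicative, φ(29441) = 58 · 498 = 28884.

28884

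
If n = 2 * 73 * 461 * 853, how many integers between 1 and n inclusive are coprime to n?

28218240

φ(57412018) = 57412018 · (1 − 1/2) · (1 − 1/73) · (1 − 1/461) · (1 − 1/853)
       = 57412018 · 28218240/57412018 = 28218240.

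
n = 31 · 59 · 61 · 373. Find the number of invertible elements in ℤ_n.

38836800

φ(31) = 31 − 1 = 30.
φ(59) = 59 − 1 = 58.
φ(61) = 61 − 1 = 60.
φ(373) = 373 − 1 = 372.
φ(41615237) = 30 × 58 × 60 × 372 = 38836800.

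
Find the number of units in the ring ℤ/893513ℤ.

777600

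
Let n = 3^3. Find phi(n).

φ(27) = 27 · (1 − 1/3)
       = 27 · 2/3 = 18.

18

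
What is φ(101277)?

First factor: 101277 = 3^3 · 11^2 · 31.
φ(3^3) = 3^2·(3−1) = 9·2 = 18.
φ(11^2) = 11^1·(11−1) = 11·10 = 110.
φ(31) = 31 − 1 = 30.
Since φ is multiplicative, φ(101277) = 18 · 110 · 30 = 59400.

59400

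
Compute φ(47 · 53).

φ(2491) = 2491 · (1 − 1/47) · (1 − 1/53)
       = 2491 · 2392/2491 = 2392.

2392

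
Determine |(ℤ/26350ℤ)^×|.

9600

First factor: 26350 = 2 · 5^2 · 17 · 31.
φ(26350) = 26350 · (1 − 1/2) · (1 − 1/5) · (1 − 1/17) · (1 − 1/31)
       = 26350 · 1920/5270 = 9600.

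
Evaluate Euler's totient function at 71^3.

φ(357911) = 357911 · (1 − 1/71)
       = 357911 · 70/71 = 352870.

352870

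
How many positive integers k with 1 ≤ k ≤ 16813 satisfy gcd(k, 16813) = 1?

Prime factorization: 16813 = 17 × 23 × 43.
φ(17) = 17 − 1 = 16.
φ(23) = 23 − 1 = 22.
φ(43) = 43 − 1 = 42.
Since φ is multiplicative, φ(16813) = 16 · 22 · 42 = 14784.

14784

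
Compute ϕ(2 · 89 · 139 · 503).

6096288

φ(2) = 2 − 1 = 1.
φ(89) = 89 − 1 = 88.
φ(139) = 139 − 1 = 138.
φ(503) = 503 − 1 = 502.
Multiply: 1 · 88 · 138 · 502 = 6096288.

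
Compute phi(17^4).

φ(17^4) = 17^4 − 17^3 = 83521 − 4913 = 78608.

78608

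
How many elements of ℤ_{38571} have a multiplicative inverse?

22176

Factor 38571: 38571 = 3 * 13 * 23 * 43.
φ(3) = 3 − 1 = 2.
φ(13) = 13 − 1 = 12.
φ(23) = 23 − 1 = 22.
φ(43) = 43 − 1 = 42.
Multiply: 2 · 12 · 22 · 42 = 22176.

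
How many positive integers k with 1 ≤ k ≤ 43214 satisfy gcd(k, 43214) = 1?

Factor 43214: 43214 = 2 * 17 * 31 * 41.
φ(2) = 2 − 1 = 1.
φ(17) = 17 − 1 = 16.
φ(31) = 31 − 1 = 30.
φ(41) = 41 − 1 = 40.
φ(43214) = 1 × 16 × 30 × 40 = 19200.

19200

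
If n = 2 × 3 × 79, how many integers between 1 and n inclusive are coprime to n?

φ(2) = 2 − 1 = 1.
φ(3) = 3 − 1 = 2.
φ(79) = 79 − 1 = 78.
Multiply: 1 · 2 · 78 = 156.

156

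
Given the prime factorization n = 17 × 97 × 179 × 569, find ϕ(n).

φ(167952299) = 167952299 · (1 − 1/17) · (1 − 1/97) · (1 − 1/179) · (1 − 1/569)
       = 167952299 · 155295744/167952299 = 155295744.

155295744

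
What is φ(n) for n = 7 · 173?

1032

φ(7) = 7 − 1 = 6.
φ(173) = 173 − 1 = 172.
Multiply: 6 · 172 = 1032.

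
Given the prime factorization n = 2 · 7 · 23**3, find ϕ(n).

φ(2) = 2 − 1 = 1.
φ(7) = 7 − 1 = 6.
φ(23^3) = 23^3 − 23^2 = 12167 − 529 = 11638.
Multiply: 1 · 6 · 11638 = 69828.

69828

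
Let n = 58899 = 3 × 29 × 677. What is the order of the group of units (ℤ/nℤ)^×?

37856

φ(58899) = 58899 · (1 − 1/3) · (1 − 1/29) · (1 − 1/677)
       = 58899 · 37856/58899 = 37856.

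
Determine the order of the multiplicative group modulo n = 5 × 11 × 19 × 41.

φ(42845) = 42845 · (1 − 1/5) · (1 − 1/11) · (1 − 1/19) · (1 − 1/41)
       = 42845 · 28800/42845 = 28800.

28800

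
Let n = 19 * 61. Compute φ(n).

1080

φ(19) = 19 − 1 = 18.
φ(61) = 61 − 1 = 60.
φ(1159) = 18 × 60 = 1080.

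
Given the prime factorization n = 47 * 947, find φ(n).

φ(44509) = 44509 · (1 − 1/47) · (1 − 1/947)
       = 44509 · 43516/44509 = 43516.

43516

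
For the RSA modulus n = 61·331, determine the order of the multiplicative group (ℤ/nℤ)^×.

19800

φ(20191) = 20191 · (1 − 1/61) · (1 − 1/331)
       = 20191 · 19800/20191 = 19800.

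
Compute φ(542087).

First factor: 542087 = 7^2 · 13 · 23 · 37.
φ(542087) = 542087 · (1 − 1/7) · (1 − 1/13) · (1 − 1/23) · (1 − 1/37)
       = 542087 · 57024/77441 = 399168.

399168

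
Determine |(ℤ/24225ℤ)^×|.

11520

Prime factorization: 24225 = 3 * 5**2 * 17 * 19.
φ(24225) = 24225 · (1 − 1/3) · (1 − 1/5) · (1 − 1/17) · (1 − 1/19)
       = 24225 · 2304/4845 = 11520.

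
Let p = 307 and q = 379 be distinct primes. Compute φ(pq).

φ(116353) = 116353 · (1 − 1/307) · (1 − 1/379)
       = 116353 · 115668/116353 = 115668.

115668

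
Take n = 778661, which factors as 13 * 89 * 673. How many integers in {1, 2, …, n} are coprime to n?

φ(778661) = 778661 · (1 − 1/13) · (1 − 1/89) · (1 − 1/673)
       = 778661 · 709632/778661 = 709632.

709632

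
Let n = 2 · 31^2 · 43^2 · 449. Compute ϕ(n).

752451840

φ(2) = 2 − 1 = 1.
φ(31^2) = 31^2 − 31^1 = 961 − 31 = 930.
φ(43^2) = 43^2 − 43^1 = 1849 − 43 = 1806.
φ(449) = 449 − 1 = 448.
φ(1595646322) = 1 × 930 × 1806 × 448 = 752451840.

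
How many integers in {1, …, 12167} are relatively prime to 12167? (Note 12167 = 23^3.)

φ(12167) = 12167 · (1 − 1/23)
       = 12167 · 22/23 = 11638.

11638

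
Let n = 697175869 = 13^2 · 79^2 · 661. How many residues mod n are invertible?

634439520

φ(13^2) = 13^1·(13−1) = 13·12 = 156.
φ(79^2) = 79^1·(79−1) = 79·78 = 6162.
φ(661) = 661 − 1 = 660.
φ(697175869) = 156 × 6162 × 660 = 634439520.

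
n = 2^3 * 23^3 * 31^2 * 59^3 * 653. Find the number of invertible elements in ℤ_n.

φ(2^3) = 2^2·(2−1) = 4·1 = 4.
φ(23^3) = 23^3 − 23^2 = 12167 − 529 = 11638.
φ(31^2) = 31^2 − 31^1 = 961 − 31 = 930.
φ(59^3) = 59^2·(59−1) = 3481·58 = 201898.
φ(653) = 653 − 1 = 652.
Since φ is multiplicative, φ(12544868086281352) = 4 · 11638 · 930 · 201898 · 652 = 5699029503826560.

5699029503826560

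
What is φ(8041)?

Prime factorization: 8041 = 11 * 17 * 43.
φ(11) = 11 − 1 = 10.
φ(17) = 17 − 1 = 16.
φ(43) = 43 − 1 = 42.
Multiply: 10 · 16 · 42 = 6720.

6720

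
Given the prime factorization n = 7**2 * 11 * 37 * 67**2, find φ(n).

66860640

φ(7^2) = 7^2 − 7^1 = 49 − 7 = 42.
φ(11) = 11 − 1 = 10.
φ(37) = 37 − 1 = 36.
φ(67^2) = 67^2 − 67^1 = 4489 − 67 = 4422.
φ(89524127) = 42 × 10 × 36 × 4422 = 66860640.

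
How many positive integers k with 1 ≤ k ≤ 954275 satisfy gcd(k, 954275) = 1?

954275 = 5^2 · 7^2 · 19 · 41.
φ(954275) = 954275 · (1 − 1/5) · (1 − 1/7) · (1 − 1/19) · (1 − 1/41)
       = 954275 · 17280/27265 = 604800.

604800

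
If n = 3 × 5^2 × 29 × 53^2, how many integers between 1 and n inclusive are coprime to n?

φ(6109575) = 6109575 · (1 − 1/3) · (1 − 1/5) · (1 − 1/29) · (1 − 1/53)
       = 6109575 · 11648/23055 = 3086720.

3086720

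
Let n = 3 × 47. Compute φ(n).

φ(3) = 3 − 1 = 2.
φ(47) = 47 − 1 = 46.
Since φ is multiplicative, φ(141) = 2 · 46 = 92.

92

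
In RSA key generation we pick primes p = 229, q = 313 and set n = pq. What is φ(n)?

71136

For distinct primes, φ(pq) = (p−1)(q−1) = 228 × 312 = 71136.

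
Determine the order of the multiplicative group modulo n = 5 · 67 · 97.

φ(5) = 5 − 1 = 4.
φ(67) = 67 − 1 = 66.
φ(97) = 97 − 1 = 96.
φ(32495) = 4 × 66 × 96 = 25344.

25344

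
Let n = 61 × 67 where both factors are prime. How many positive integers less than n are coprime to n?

φ(4087) = 4087 · (1 − 1/61) · (1 − 1/67)
       = 4087 · 3960/4087 = 3960.

3960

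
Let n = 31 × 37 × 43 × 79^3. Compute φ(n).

22081157280

φ(31) = 31 − 1 = 30.
φ(37) = 37 − 1 = 36.
φ(43) = 43 − 1 = 42.
φ(79^3) = 79^3 − 79^2 = 493039 − 6241 = 486798.
φ(24317176519) = 30 × 36 × 42 × 486798 = 22081157280.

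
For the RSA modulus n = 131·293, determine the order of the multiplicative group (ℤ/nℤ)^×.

37960

φ(n) = (p − 1)(q − 1) = (131−1)(293−1) = 130·292 = 37960.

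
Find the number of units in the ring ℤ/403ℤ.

Factor 403: 403 = 13 * 31.
φ(13) = 13 − 1 = 12.
φ(31) = 31 − 1 = 30.
Since φ is multiplicative, φ(403) = 12 · 30 = 360.

360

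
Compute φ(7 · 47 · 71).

19320

φ(7) = 7 − 1 = 6.
φ(47) = 47 − 1 = 46.
φ(71) = 71 − 1 = 70.
Since φ is multiplicative, φ(23359) = 6 · 46 · 70 = 19320.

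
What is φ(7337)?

First factor: 7337 = 11 · 23 · 29.
φ(7337) = 7337 · (1 − 1/11) · (1 − 1/23) · (1 − 1/29)
       = 7337 · 6160/7337 = 6160.

6160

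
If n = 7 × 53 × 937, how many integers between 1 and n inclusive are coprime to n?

292032

φ(347627) = 347627 · (1 − 1/7) · (1 − 1/53) · (1 − 1/937)
       = 347627 · 292032/347627 = 292032.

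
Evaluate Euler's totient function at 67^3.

296274

φ(67^3) = 67^2·(67−1) = 4489·66 = 296274.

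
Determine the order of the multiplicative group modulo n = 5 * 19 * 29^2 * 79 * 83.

373935744

φ(523871515) = 523871515 · (1 − 1/5) · (1 − 1/19) · (1 − 1/29) · (1 − 1/79) · (1 − 1/83)
       = 523871515 · 12894336/18064535 = 373935744.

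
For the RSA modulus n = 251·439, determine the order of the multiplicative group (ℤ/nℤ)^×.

109500

For distinct primes, φ(pq) = (p−1)(q−1) = 250 × 438 = 109500.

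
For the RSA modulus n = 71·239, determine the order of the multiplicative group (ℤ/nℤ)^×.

16660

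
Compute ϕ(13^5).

φ(371293) = 371293 · (1 − 1/13)
       = 371293 · 12/13 = 342732.

342732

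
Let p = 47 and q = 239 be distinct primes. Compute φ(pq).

φ(pq) = (p−1)(q−1) = 46 · 238 = 10948.

10948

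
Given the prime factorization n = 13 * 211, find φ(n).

2520

φ(2743) = 2743 · (1 − 1/13) · (1 − 1/211)
       = 2743 · 2520/2743 = 2520.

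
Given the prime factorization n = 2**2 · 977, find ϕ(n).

φ(2^2) = 2^1·(2−1) = 2·1 = 2.
φ(977) = 977 − 1 = 976.
Since φ is multiplicative, φ(3908) = 2 · 976 = 1952.

1952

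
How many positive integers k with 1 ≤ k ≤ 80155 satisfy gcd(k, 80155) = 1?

56320

Factor 80155: 80155 = 5 · 17 · 23 · 41.
φ(80155) = 80155 · (1 − 1/5) · (1 − 1/17) · (1 − 1/23) · (1 − 1/41)
       = 80155 · 56320/80155 = 56320.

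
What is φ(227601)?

130680

Factor 227601: 227601 = 3^2 · 11^3 · 19.
φ(227601) = 227601 · (1 − 1/3) · (1 − 1/11) · (1 − 1/19)
       = 227601 · 360/627 = 130680.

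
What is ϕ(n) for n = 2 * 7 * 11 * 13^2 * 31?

φ(806806) = 806806 · (1 − 1/2) · (1 − 1/7) · (1 − 1/11) · (1 − 1/13) · (1 − 1/31)
       = 806806 · 21600/62062 = 280800.

280800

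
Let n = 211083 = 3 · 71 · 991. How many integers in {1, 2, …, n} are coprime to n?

φ(3) = 3 − 1 = 2.
φ(71) = 71 − 1 = 70.
φ(991) = 991 − 1 = 990.
Multiply: 2 · 70 · 990 = 138600.

138600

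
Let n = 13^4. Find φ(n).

26364

φ(28561) = 28561 · (1 − 1/13)
       = 28561 · 12/13 = 26364.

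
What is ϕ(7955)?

6048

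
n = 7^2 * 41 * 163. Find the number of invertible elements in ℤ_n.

272160

φ(7^2) = 7^2 − 7^1 = 49 − 7 = 42.
φ(41) = 41 − 1 = 40.
φ(163) = 163 − 1 = 162.
Multiply: 42 · 40 · 162 = 272160.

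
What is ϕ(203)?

168

Prime factorization: 203 = 7 * 29.
φ(7) = 7 − 1 = 6.
φ(29) = 29 − 1 = 28.
Multiply: 6 · 28 = 168.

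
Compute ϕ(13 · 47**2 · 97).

φ(13) = 13 − 1 = 12.
φ(47^2) = 47^1·(47−1) = 47·46 = 2162.
φ(97) = 97 − 1 = 96.
Multiply: 12 · 2162 · 96 = 2490624.

2490624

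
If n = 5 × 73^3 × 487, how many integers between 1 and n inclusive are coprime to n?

φ(5) = 5 − 1 = 4.
φ(73^3) = 73^2·(73−1) = 5329·72 = 383688.
φ(487) = 487 − 1 = 486.
φ(947256395) = 4 × 383688 × 486 = 745889472.

745889472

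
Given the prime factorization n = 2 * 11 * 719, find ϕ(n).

φ(15818) = 15818 · (1 − 1/2) · (1 − 1/11) · (1 − 1/719)
       = 15818 · 7180/15818 = 7180.

7180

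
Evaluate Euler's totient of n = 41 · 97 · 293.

1121280

φ(41) = 41 − 1 = 40.
φ(97) = 97 − 1 = 96.
φ(293) = 293 − 1 = 292.
Multiply: 40 · 96 · 292 = 1121280.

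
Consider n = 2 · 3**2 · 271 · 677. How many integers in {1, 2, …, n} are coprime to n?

φ(2) = 2 − 1 = 1.
φ(3^2) = 3^1·(3−1) = 3·2 = 6.
φ(271) = 271 − 1 = 270.
φ(677) = 677 − 1 = 676.
φ(3302406) = 1 × 6 × 270 × 676 = 1095120.

1095120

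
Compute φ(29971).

First factor: 29971 = 17 · 41 · 43.
φ(29971) = 29971 · (1 − 1/17) · (1 − 1/41) · (1 − 1/43)
       = 29971 · 26880/29971 = 26880.

26880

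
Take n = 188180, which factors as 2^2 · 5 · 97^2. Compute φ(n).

φ(188180) = 188180 · (1 − 1/2) · (1 − 1/5) · (1 − 1/97)
       = 188180 · 384/970 = 74496.

74496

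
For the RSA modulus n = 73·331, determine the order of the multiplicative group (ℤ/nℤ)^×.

23760

φ(pq) = (p−1)(q−1) = 72 · 330 = 23760.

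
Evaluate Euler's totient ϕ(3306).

1008

Prime factorization: 3306 = 2 · 3 · 19 · 29.
φ(3306) = 3306 · (1 − 1/2) · (1 − 1/3) · (1 − 1/19) · (1 − 1/29)
       = 3306 · 1008/3306 = 1008.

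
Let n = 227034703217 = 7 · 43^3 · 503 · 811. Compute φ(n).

189463775760

φ(7) = 7 − 1 = 6.
φ(43^3) = 43^2·(43−1) = 1849·42 = 77658.
φ(503) = 503 − 1 = 502.
φ(811) = 811 − 1 = 810.
Since φ is multiplicative, φ(227034703217) = 6 · 77658 · 502 · 810 = 189463775760.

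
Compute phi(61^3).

φ(226981) = 226981 · (1 − 1/61)
       = 226981 · 60/61 = 223260.

223260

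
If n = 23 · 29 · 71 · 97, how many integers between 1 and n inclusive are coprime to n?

φ(23) = 23 − 1 = 22.
φ(29) = 29 − 1 = 28.
φ(71) = 71 − 1 = 70.
φ(97) = 97 − 1 = 96.
Multiply: 22 · 28 · 70 · 96 = 4139520.

4139520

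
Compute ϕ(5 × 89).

352

φ(5) = 5 − 1 = 4.
φ(89) = 89 − 1 = 88.
Since φ is multiplicative, φ(445) = 4 · 88 = 352.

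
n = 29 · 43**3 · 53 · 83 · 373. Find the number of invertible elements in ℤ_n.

φ(3783259736381) = 3783259736381 · (1 − 1/29) · (1 − 1/43) · (1 − 1/53) · (1 − 1/83) · (1 − 1/373)
       = 3783259736381 · 1865380608/2046111269 = 3449088744192.

3449088744192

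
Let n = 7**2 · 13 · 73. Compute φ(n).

φ(7^2) = 7^2 − 7^1 = 49 − 7 = 42.
φ(13) = 13 − 1 = 12.
φ(73) = 73 − 1 = 72.
φ(46501) = 42 × 12 × 72 = 36288.

36288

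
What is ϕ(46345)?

31680

First factor: 46345 = 5 · 13 · 23 · 31.
φ(5) = 5 − 1 = 4.
φ(13) = 13 − 1 = 12.
φ(23) = 23 − 1 = 22.
φ(31) = 31 − 1 = 30.
φ(46345) = 4 × 12 × 22 × 30 = 31680.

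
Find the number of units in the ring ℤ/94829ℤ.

94829 = 7 · 19 · 23 · 31.
φ(7) = 7 − 1 = 6.
φ(19) = 19 − 1 = 18.
φ(23) = 23 − 1 = 22.
φ(31) = 31 − 1 = 30.
Multiply: 6 · 18 · 22 · 30 = 71280.

71280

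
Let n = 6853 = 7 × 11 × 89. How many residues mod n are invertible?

φ(7) = 7 − 1 = 6.
φ(11) = 11 − 1 = 10.
φ(89) = 89 − 1 = 88.
Multiply: 6 · 10 · 88 = 5280.

5280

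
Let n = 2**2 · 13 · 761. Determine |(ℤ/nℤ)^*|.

18240

φ(39572) = 39572 · (1 − 1/2) · (1 − 1/13) · (1 − 1/761)
       = 39572 · 9120/19786 = 18240.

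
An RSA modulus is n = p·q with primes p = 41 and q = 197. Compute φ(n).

7840

φ(n) = (p − 1)(q − 1) = (41−1)(197−1) = 40·196 = 7840.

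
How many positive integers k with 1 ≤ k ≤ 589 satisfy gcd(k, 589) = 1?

540

Prime factorization: 589 = 19 * 31.
φ(19) = 19 − 1 = 18.
φ(31) = 31 − 1 = 30.
Since φ is multiplicative, φ(589) = 18 · 30 = 540.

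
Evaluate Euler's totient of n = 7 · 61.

φ(7) = 7 − 1 = 6.
φ(61) = 61 − 1 = 60.
Multiply: 6 · 60 = 360.

360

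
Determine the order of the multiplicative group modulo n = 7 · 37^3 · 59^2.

φ(7) = 7 − 1 = 6.
φ(37^3) = 37^3 − 37^2 = 50653 − 1369 = 49284.
φ(59^2) = 59^2 − 59^1 = 3481 − 59 = 3422.
Since φ is multiplicative, φ(1234261651) = 6 · 49284 · 3422 = 1011899088.

1011899088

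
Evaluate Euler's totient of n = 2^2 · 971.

φ(3884) = 3884 · (1 − 1/2) · (1 − 1/971)
       = 3884 · 970/1942 = 1940.

1940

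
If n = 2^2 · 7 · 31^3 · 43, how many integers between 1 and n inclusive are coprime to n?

14530320

φ(35868364) = 35868364 · (1 − 1/2) · (1 − 1/7) · (1 − 1/31) · (1 − 1/43)
       = 35868364 · 7560/18662 = 14530320.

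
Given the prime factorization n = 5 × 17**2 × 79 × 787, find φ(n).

φ(5) = 5 − 1 = 4.
φ(17^2) = 17^2 − 17^1 = 289 − 17 = 272.
φ(79) = 79 − 1 = 78.
φ(787) = 787 − 1 = 786.
Since φ is multiplicative, φ(89839985) = 4 · 272 · 78 · 786 = 66703104.

66703104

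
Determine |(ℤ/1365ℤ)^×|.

576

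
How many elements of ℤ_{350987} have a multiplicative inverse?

First factor: 350987 = 7^2 × 13 × 19 × 29.
φ(350987) = 350987 · (1 − 1/7) · (1 − 1/13) · (1 − 1/19) · (1 − 1/29)
       = 350987 · 36288/50141 = 254016.

254016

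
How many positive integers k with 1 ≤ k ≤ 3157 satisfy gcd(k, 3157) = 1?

Prime factorization: 3157 = 7 · 11 · 41.
φ(7) = 7 − 1 = 6.
φ(11) = 11 − 1 = 10.
φ(41) = 41 − 1 = 40.
φ(3157) = 6 × 10 × 40 = 2400.

2400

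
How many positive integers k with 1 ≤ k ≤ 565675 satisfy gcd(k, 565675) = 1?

565675 = 5**2 × 11**3 × 17.
φ(565675) = 565675 · (1 − 1/5) · (1 − 1/11) · (1 − 1/17)
       = 565675 · 640/935 = 387200.

387200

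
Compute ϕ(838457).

725760

838457 = 17 × 31 × 37 × 43.
φ(838457) = 838457 · (1 − 1/17) · (1 − 1/31) · (1 − 1/37) · (1 − 1/43)
       = 838457 · 725760/838457 = 725760.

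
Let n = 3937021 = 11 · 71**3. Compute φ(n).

φ(11) = 11 − 1 = 10.
φ(71^3) = 71^2·(71−1) = 5041·70 = 352870.
Multiply: 10 · 352870 = 3528700.

3528700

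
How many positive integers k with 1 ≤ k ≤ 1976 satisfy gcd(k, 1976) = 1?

Factor 1976: 1976 = 2**3 × 13 × 19.
φ(1976) = 1976 · (1 − 1/2) · (1 − 1/13) · (1 − 1/19)
       = 1976 · 216/494 = 864.

864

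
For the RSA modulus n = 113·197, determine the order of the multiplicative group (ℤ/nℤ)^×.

For distinct primes, φ(pq) = (p−1)(q−1) = 112 × 196 = 21952.

21952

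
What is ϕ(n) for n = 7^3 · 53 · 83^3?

φ(7^3) = 7^2·(7−1) = 49·6 = 294.
φ(53) = 53 − 1 = 52.
φ(83^3) = 83^2·(83−1) = 6889·82 = 564898.
φ(10394515873) = 294 × 52 × 564898 = 8636160624.

8636160624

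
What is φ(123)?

80

Factor 123: 123 = 3 × 41.
φ(3) = 3 − 1 = 2.
φ(41) = 41 − 1 = 40.
Since φ is multiplicative, φ(123) = 2 · 40 = 80.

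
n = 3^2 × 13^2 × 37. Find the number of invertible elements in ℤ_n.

33696

φ(3^2) = 3^1·(3−1) = 3·2 = 6.
φ(13^2) = 13^1·(13−1) = 13·12 = 156.
φ(37) = 37 − 1 = 36.
φ(56277) = 6 × 156 × 36 = 33696.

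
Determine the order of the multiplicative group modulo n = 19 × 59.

1044

φ(19) = 19 − 1 = 18.
φ(59) = 59 − 1 = 58.
Since φ is multiplicative, φ(1121) = 18 · 58 = 1044.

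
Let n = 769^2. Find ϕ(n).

590592

φ(769^2) = 769^2 − 769^1 = 591361 − 769 = 590592.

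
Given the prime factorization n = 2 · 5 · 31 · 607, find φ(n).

φ(2) = 2 − 1 = 1.
φ(5) = 5 − 1 = 4.
φ(31) = 31 − 1 = 30.
φ(607) = 607 − 1 = 606.
Multiply: 1 · 4 · 30 · 606 = 72720.

72720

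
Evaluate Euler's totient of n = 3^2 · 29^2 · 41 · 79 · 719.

φ(3^2) = 3^1·(3−1) = 3·2 = 6.
φ(29^2) = 29^2 − 29^1 = 841 − 29 = 812.
φ(41) = 41 − 1 = 40.
φ(79) = 79 − 1 = 78.
φ(719) = 719 − 1 = 718.
Since φ is multiplicative, φ(17626997529) = 6 · 812 · 40 · 78 · 718 = 10914059520.

10914059520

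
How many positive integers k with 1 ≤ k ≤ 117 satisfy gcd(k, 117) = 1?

Factor 117: 117 = 3^2 * 13.
φ(3^2) = 3^2 − 3^1 = 9 − 3 = 6.
φ(13) = 13 − 1 = 12.
Since φ is multiplicative, φ(117) = 6 · 12 = 72.

72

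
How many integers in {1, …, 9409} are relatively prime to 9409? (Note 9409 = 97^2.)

φ(97^2) = 97^2 − 97^1 = 9409 − 97 = 9312.

9312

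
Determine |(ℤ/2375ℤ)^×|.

1800

Factor 2375: 2375 = 5**3 × 19.
φ(2375) = 2375 · (1 − 1/5) · (1 − 1/19)
       = 2375 · 72/95 = 1800.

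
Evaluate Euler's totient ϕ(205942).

87120

Factor 205942: 205942 = 2 · 11**2 · 23 · 37.
φ(205942) = 205942 · (1 − 1/2) · (1 − 1/11) · (1 − 1/23) · (1 − 1/37)
       = 205942 · 7920/18722 = 87120.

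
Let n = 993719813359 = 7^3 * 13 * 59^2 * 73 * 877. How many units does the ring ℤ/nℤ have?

761456650752

φ(7^3) = 7^2·(7−1) = 49·6 = 294.
φ(13) = 13 − 1 = 12.
φ(59^2) = 59^1·(59−1) = 59·58 = 3422.
φ(73) = 73 − 1 = 72.
φ(877) = 877 − 1 = 876.
Multiply: 294 · 12 · 3422 · 72 · 876 = 761456650752.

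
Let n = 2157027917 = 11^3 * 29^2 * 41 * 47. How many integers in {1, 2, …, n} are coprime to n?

1807836800

φ(11^3) = 11^3 − 11^2 = 1331 − 121 = 1210.
φ(29^2) = 29^1·(29−1) = 29·28 = 812.
φ(41) = 41 − 1 = 40.
φ(47) = 47 − 1 = 46.
Multiply: 1210 · 812 · 40 · 46 = 1807836800.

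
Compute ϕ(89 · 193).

16896

φ(89) = 89 − 1 = 88.
φ(193) = 193 − 1 = 192.
Since φ is multiplicative, φ(17177) = 88 · 192 = 16896.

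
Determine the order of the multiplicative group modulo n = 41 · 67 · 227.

596640

φ(41) = 41 − 1 = 40.
φ(67) = 67 − 1 = 66.
φ(227) = 227 − 1 = 226.
φ(623569) = 40 × 66 × 226 = 596640.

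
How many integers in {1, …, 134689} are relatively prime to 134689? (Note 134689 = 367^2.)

φ(367^2) = 367^2 − 367^1 = 134689 − 367 = 134322.

134322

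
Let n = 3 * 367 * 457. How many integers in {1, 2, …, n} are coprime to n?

φ(3) = 3 − 1 = 2.
φ(367) = 367 − 1 = 366.
φ(457) = 457 − 1 = 456.
Multiply: 2 · 366 · 456 = 333792.

333792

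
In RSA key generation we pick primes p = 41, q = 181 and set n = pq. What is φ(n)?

φ(41) = 41 − 1 = 40.
φ(181) = 181 − 1 = 180.
φ(7421) = 40 × 180 = 7200.

7200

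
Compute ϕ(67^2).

4422

φ(67^2) = 67^1·(67−1) = 67·66 = 4422.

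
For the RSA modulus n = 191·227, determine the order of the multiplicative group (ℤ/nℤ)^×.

φ(191) = 191 − 1 = 190.
φ(227) = 227 − 1 = 226.
Multiply: 190 · 226 = 42940.

42940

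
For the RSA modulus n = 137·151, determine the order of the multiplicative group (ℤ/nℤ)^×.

20400

φ(137) = 137 − 1 = 136.
φ(151) = 151 − 1 = 150.
Since φ is multiplicative, φ(20687) = 136 · 150 = 20400.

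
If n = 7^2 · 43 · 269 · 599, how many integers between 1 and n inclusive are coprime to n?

φ(339503017) = 339503017 · (1 − 1/7) · (1 − 1/43) · (1 − 1/269) · (1 − 1/599)
       = 339503017 · 40386528/48500431 = 282705696.

282705696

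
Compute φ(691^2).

φ(691^2) = 691^2 − 691^1 = 477481 − 691 = 476790.

476790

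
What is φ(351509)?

First factor: 351509 = 17 * 23 * 29 * 31.
φ(351509) = 351509 · (1 − 1/17) · (1 − 1/23) · (1 − 1/29) · (1 − 1/31)
       = 351509 · 295680/351509 = 295680.

295680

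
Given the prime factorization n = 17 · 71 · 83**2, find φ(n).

7622720

φ(17) = 17 − 1 = 16.
φ(71) = 71 − 1 = 70.
φ(83^2) = 83^2 − 83^1 = 6889 − 83 = 6806.
Since φ is multiplicative, φ(8315023) = 16 · 70 · 6806 = 7622720.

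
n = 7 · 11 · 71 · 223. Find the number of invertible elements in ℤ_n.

932400

φ(1219141) = 1219141 · (1 − 1/7) · (1 − 1/11) · (1 − 1/71) · (1 − 1/223)
       = 1219141 · 932400/1219141 = 932400.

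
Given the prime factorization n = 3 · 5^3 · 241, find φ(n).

48000

φ(90375) = 90375 · (1 − 1/3) · (1 − 1/5) · (1 − 1/241)
       = 90375 · 1920/3615 = 48000.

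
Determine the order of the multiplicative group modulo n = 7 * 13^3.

φ(7) = 7 − 1 = 6.
φ(13^3) = 13^3 − 13^2 = 2197 − 169 = 2028.
Multiply: 6 · 2028 = 12168.

12168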